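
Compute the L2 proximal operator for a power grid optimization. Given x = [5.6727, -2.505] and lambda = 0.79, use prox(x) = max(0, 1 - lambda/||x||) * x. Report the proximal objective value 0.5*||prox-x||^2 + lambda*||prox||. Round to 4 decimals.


Step 1: Compute ||x||.
||x|| = 6.2012
Step 2: Compute scaling factor.
scale = max(0, 1 - 0.79/6.2012) = 0.8726
Step 3: prox(x) = [4.95, -2.1859]
||prox(x)|| = 5.4112
Step 4: Proximal objective.
0.5*||prox-x||^2 = 0.3121
lambda*||prox|| = 4.2748
Total = 4.5869


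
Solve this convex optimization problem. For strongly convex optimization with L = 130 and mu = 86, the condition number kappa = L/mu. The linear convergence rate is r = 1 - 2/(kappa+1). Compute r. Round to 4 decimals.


Step 1: Compute the condition number.
kappa = L/mu = 130/86 = 1.5116
Step 2: Compute the convergence rate.
r = 1 - 2/(kappa + 1) = 1 - 2*mu/(L + mu) = (L - mu)/(L + mu) = 44/216 = 0.2037


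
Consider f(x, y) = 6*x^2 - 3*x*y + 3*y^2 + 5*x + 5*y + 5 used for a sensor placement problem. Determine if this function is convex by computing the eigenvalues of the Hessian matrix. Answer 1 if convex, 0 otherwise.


The Hessian of f(x,y) = 6*x^2 - 3*x*y + 3*y^2 + 5*x + 5*y + 5 is:
H = [[12, -3], [-3, 6]]
Trace = 12 + 6 = 18
Determinant = 12*6 - (-3)^2 = 63
Discriminant = (18)^2 - 4*63 = 72.0
Eigenvalues: lambda_1 = 4.7574, lambda_2 = 13.2426
The function is convex.

1


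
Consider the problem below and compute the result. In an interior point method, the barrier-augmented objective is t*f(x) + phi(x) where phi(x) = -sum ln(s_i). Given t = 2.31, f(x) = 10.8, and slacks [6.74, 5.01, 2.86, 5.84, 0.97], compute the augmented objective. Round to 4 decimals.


Step 1: Compute log-barrier.
ln values: [1.9081, 1.6114, 1.0508, 1.7647, -0.0305]
phi = -(1.9081 + 1.6114 + 1.0508 + 1.7647 - 0.0305) = -6.3046
Step 2: Compute augmented objective.
t*f(x) = 2.31*10.8 = 24.948
Total = 24.948 - 6.3046 = 18.6434


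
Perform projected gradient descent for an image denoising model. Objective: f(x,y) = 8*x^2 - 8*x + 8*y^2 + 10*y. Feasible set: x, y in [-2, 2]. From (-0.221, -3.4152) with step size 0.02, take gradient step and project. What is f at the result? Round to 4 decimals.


Step 1: Compute gradient at (-0.221, -3.4152).
grad_x = 2*8*-0.221 - 8 = -11.536
grad_y = 2*8*-3.4152 + 10 = -44.6432
Step 2: Gradient step.
x_raw = -0.221 - 0.02*-11.536 = 0.0097
y_raw = -3.4152 - 0.02*-44.6432 = -2.5223
Step 3: Project onto [-2, 2].
x_proj = clip(0.0097) = 0.0097
y_proj = clip(-2.5223) = -2.0
Step 4: Evaluate f.
f(0.0097, -2.0) = 11.923


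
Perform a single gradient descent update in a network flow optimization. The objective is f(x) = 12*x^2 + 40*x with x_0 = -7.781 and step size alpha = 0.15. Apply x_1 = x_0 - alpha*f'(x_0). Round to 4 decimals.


We compute the gradient at x_0 and apply the update.
f'(x) = 24*x + 40
f'(-7.781) = 24*-7.781 + 40 = -146.744
x_1 = -7.781 - 0.15*-146.744 = 14.2306


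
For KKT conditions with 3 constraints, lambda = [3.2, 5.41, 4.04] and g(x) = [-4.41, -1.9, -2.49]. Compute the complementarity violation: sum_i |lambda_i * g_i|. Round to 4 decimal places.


KKT complementary slackness check:
lambda_1 * g_1 = 3.2 * -4.41 = -14.112
lambda_2 * g_2 = 5.41 * -1.9 = -10.279
lambda_3 * g_3 = 4.04 * -2.49 = -10.0596
Total violation = 14.112 + 10.279 + 10.0596 = 34.4506


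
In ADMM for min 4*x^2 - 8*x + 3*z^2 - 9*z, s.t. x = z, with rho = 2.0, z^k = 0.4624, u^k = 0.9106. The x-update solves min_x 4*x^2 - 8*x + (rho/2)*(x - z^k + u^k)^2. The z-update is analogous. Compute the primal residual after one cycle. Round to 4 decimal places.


ADMM iteration with rho = 2.0, z^k = 0.4624, u^k = 0.9106
Step 1: x-update.
Minimize 4*x^2 - 8*x + (2.0/2)*(x - 0.4624 + 0.9106)^2
FOC: (2*4 + 2.0)*x = 8 + 2.0*(0.4624 - 0.9106)
x^{k+1} = 0.7104
Step 2: z-update.
Minimize 3*z^2 - 9*z + (2.0/2)*(0.7104 - z + 0.9106)^2
FOC: (2*3 + 2.0)*z = 9 + 2.0*(0.7104 + 0.9106)
z^{k+1} = 1.5302
Step 3: u-update.
u^{k+1} = 0.9106 + 0.7104 - 1.5302 = 0.0907
Step 4: Primal residual = |0.7104 - 1.5302| = 0.8199


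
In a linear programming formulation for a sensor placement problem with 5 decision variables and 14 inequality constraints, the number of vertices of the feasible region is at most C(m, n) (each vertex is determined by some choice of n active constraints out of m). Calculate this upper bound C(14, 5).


Each vertex corresponds to some choice of n active constraints out of m, so the number of vertices is at most C(m, n) = m! / (n!(m-n)!).
m = 14, n = 5
Numerator: 14 * 13 * 12 * 11 * 10
Denominator: 5! = 120
C(14, 5) = 2002


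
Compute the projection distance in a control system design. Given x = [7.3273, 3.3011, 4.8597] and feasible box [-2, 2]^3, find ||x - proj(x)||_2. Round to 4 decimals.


Project each component onto [-2, 2].
clip(7.3273) = 2.0, clip(3.3011) = 2.0, clip(4.8597) = 2.0
Projection = [2.0, 2.0, 2.0]
Squared diffs: [28.3801, 1.6929, 8.1779]
Distance = sqrt(38.2509) = 6.1847


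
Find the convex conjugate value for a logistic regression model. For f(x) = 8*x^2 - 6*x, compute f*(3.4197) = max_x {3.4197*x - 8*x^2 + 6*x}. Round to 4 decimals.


f*(y) = sup_x {y*x - a*x^2 - b*x} = sup_x {(y-b)*x - a*x^2}
FOC: (y - b) - 2a*x = 0 => x* = (y - b)/(2a)
x* = (3.4197 + 6)/(2*8) = 0.5887
f*(3.4197) = (y-b)^2/(4a) = (3.4197 + 6)^2/(4*8)
= 88.7307/32 = 2.7728


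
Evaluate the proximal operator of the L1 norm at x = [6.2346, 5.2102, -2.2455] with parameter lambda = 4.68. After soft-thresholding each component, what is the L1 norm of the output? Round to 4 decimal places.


Soft-thresholding with lambda = 4.68:
prox(6.2346) = sign(6.2346)*max(|6.2346| - 4.68, 0) = 1.5546
prox(5.2102) = sign(5.2102)*max(|5.2102| - 4.68, 0) = 0.5302
prox(-2.2455) = sign(-2.2455)*max(|-2.2455| - 4.68, 0) = 0.0
prox(x) = [1.5546, 0.5302, 0.0]
||prox(x)||_1 = 1.5546 + 0.5302 + 0.0 = 2.0848


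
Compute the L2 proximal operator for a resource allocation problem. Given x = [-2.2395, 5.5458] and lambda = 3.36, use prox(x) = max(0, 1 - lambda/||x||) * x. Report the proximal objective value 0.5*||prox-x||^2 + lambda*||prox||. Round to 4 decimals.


Step 1: Compute ||x||.
||x|| = 5.9809
Step 2: Compute scaling factor.
scale = max(0, 1 - 3.36/5.9809) = 0.4382
Step 3: prox(x) = [-0.9814, 2.4302]
||prox(x)|| = 2.6209
Step 4: Proximal objective.
0.5*||prox-x||^2 = 5.6448
lambda*||prox|| = 8.8062
Total = 14.4511


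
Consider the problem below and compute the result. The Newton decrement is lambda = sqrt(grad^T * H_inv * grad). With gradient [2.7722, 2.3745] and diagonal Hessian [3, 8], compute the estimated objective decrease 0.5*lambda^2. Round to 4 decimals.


Step 1: H is diagonal, so H^(-1) * g = [0.9241, 0.2968].
Step 2: g^T H^(-1) g = sum_i g_i^2 / H_ii
  = (2.7722)^2/3 + (2.3745)^2/8
  = 2.5617 + 0.7048 = 3.2665
Step 3: Objective decrease = 0.5 * g^T H^(-1) g = 1.6332


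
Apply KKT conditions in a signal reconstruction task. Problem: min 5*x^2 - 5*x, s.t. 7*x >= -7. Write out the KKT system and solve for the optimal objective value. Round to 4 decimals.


Step 1: Try lambda = 0 (constraint inactive).
Stationarity: 2*5*x - 5 = 0
x* = 5/(2*5) = 0.5
Check constraint: 7*0.5 = 3.5 >= -7 -- satisfied.
Step 2: Compute optimal value.
f(x*) = 5*0.5^2 - 5*0.5 = -1.25


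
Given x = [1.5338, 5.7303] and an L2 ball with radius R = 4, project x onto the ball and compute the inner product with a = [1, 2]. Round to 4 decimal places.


Step 1: Compute ||x|| (intermediates to 6 decimals).
||x|| = sqrt(1.5338^2 + 5.7303^2) = 5.932022
Step 2: Project.
Since ||x|| > R, scale = R/||x|| = 4/5.932022 = 0.674306, proj(x) = scale * x
proj(x) = [1.034251, 3.863976]
Step 3: Dot product.
a^T * proj(x) = 1*1.034251 + 2*3.863976 = 8.7622


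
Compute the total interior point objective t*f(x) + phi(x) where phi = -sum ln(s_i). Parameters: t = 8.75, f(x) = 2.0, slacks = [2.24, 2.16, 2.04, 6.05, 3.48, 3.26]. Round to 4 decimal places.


Step 1: Compute log-barrier.
ln values: [0.8065, 0.7701, 0.7129, 1.8001, 1.247, 1.1817]
phi = -(0.8065 + 0.7701 + 0.7129 + 1.8001 + 1.247 + 1.1817) = -6.5184
Step 2: Compute augmented objective.
t*f(x) = 8.75*2.0 = 17.5
Total = 17.5 - 6.5184 = 10.9816


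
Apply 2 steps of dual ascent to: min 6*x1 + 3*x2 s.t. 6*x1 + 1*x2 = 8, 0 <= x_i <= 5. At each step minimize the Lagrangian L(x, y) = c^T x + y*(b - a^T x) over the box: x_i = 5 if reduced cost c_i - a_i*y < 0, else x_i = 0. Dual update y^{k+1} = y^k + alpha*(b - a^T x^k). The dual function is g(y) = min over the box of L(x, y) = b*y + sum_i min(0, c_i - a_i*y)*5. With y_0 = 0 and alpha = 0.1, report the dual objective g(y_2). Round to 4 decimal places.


Dual ascent for LP: min 6*x1 + 3*x2, 6*x1 + 1*x2 = 8, 0 <= x_i <= 5
Step 1: y^k = 0.0, reduced costs: (6.0, 3.0)
  x^k = (0.0, 0.0), subgradient = b - a^T x = 8.0
  y^{k+1} = 0.0 + 0.1*8.0 = 0.8
Step 2: y^k = 0.8, reduced costs: (1.2, 2.2)
  x^k = (0.0, 0.0), subgradient = b - a^T x = 8.0
  y^{k+1} = 0.8 + 0.1*8.0 = 1.6
Dual objective at y_2 = 1.6: reduced costs (-3.6, 1.4), box minimizer x = (5.0, 0.0)
g(y_2) = b*y + (c1 - a1*y)*x1 + (c2 - a2*y)*x2 = 8*1.6 + (-3.6)*5.0 + 1.4*0.0 = 12.8 - 18.0 + 0.0 = -5.2


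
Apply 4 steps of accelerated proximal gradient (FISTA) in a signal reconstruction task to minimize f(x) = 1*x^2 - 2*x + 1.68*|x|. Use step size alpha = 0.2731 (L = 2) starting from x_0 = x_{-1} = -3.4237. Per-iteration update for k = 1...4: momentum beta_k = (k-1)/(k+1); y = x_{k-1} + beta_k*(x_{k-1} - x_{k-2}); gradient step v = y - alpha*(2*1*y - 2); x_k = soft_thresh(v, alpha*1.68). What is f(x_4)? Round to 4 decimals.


FISTA on f(x) = 1*x^2 - 2*x + 1.68*|x|
L = 2, alpha = 0.2731
Iteration 1: beta = 0.0, y = -3.4237 + 0.0*(-3.4237 + 3.4237) = -3.4237
  grad(y) = -8.8474, v = y - alpha*grad = -1.0075
  prox(v) = soft_thresh(-1.0075, 0.4588) = -0.5487
Iteration 2: beta = 0.3333, y = -0.5487 + 0.3333*(-0.5487 + 3.4237) = 0.4097
  grad(y) = -1.1806, v = y - alpha*grad = 0.7321
  prox(v) = soft_thresh(0.7321, 0.4588) = 0.2733
Iteration 3: beta = 0.5, y = 0.2733 + 0.5*(0.2733 + 0.5487) = 0.6843
  grad(y) = -0.6314, v = y - alpha*grad = 0.8567
  prox(v) = soft_thresh(0.8567, 0.4588) = 0.3979
Iteration 4: beta = 0.6, y = 0.3979 + 0.6*(0.3979 - 0.2733) = 0.4727
  grad(y) = -1.0546, v = y - alpha*grad = 0.7607
  prox(v) = soft_thresh(0.7607, 0.4588) = 0.3019
f(x_4) = 1*0.3019^2 - 2*0.3019 + 1.68*|0.3019| = -0.0055


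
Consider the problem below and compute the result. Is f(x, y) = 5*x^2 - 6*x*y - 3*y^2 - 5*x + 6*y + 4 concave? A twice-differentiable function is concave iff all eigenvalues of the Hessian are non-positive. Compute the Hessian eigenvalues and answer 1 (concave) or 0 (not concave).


The Hessian of f(x,y) = 5*x^2 - 6*x*y - 3*y^2 - 5*x + 6*y + 4 is:
H = [[10, -6], [-6, -6]]
Trace = 10 - 6 = 4
Determinant = 10*-6 - (-6)^2 = -96
Discriminant = (4)^2 - 4*-96 = 400.0
Eigenvalues: lambda_1 = -8.0, lambda_2 = 12.0
The function is not concave.

0


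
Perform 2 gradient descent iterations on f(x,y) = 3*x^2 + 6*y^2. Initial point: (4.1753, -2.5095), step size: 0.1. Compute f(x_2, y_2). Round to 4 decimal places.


Gradient descent on f(x,y) = 3*x^2 + 6*y^2.
Starting point: (4.1753, -2.5095), alpha = 0.1
Step 1: grad_x = 2*3*4.1753 = 25.0518, grad_y = 2*6*-2.5095 = -30.114
  x_1 = 4.1753 - 0.1*25.0518 = 1.6701
  y_1 = -2.5095 - 0.1*-30.114 = 0.5019
Step 2: grad_x = 2*3*1.6701 = 10.0207, grad_y = 2*6*0.5019 = 6.0228
  x_2 = 1.6701 - 0.1*10.0207 = 0.668
  y_2 = 0.5019 - 0.1*6.0228 = -0.1004
f(0.668, -0.1004) = 3*0.668^2 + 6*(-0.1004)^2 = 1.3993


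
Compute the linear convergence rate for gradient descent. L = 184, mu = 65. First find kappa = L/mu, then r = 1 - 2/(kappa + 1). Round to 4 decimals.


Step 1: Compute the condition number.
kappa = L/mu = 184/65 = 2.8308
Step 2: Compute the convergence rate.
r = 1 - 2/(kappa + 1) = 1 - 2*mu/(L + mu) = (L - mu)/(L + mu) = 119/249 = 0.4779


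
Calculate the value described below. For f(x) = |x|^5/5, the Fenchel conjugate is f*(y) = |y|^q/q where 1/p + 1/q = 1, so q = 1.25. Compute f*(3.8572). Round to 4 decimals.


The conjugate exponent q satisfies 1/p + 1/q = 1.
p = 5, so q = 5/(5 - 1) = 1.25
|y|^q = 3.8572^1.25 = 5.4056
f*(3.8572) = 5.4056 / 1.25 = 4.3244


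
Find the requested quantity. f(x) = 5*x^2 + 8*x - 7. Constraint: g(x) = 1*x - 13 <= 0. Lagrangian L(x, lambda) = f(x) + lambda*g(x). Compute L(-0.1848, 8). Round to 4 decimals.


Step 1: Evaluate f(x).
f(-0.1848) = 5*(-0.1848)^2 + 8*(-0.1848) - 7 = -8.3076
Step 2: Evaluate g(x).
g(-0.1848) = 1*-0.1848 - 13 = -13.1848
Step 3: Compute Lagrangian.
L = -8.3076 + 8*-13.1848 = -113.786


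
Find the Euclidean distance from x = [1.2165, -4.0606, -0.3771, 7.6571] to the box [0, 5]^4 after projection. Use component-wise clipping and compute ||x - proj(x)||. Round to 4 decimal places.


Project each component onto [0, 5].
clip(1.2165) = 1.2165, clip(-4.0606) = 0.0, clip(-0.3771) = 0.0, clip(7.6571) = 5.0
Projection = [1.2165, 0.0, 0.0, 5.0]
Squared diffs: [0.0, 16.4885, 0.1422, 7.0602]
Distance = sqrt(23.6909) = 4.8673


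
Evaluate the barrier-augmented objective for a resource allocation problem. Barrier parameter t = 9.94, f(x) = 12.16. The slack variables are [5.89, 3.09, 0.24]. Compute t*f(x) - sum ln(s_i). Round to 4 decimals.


Step 1: Compute log-barrier.
ln values: [1.7733, 1.1282, -1.4271]
phi = -(1.7733 + 1.1282 - 1.4271) = -1.4743
Step 2: Compute augmented objective.
t*f(x) = 9.94*12.16 = 120.8704
Total = 120.8704 - 1.4743 = 119.3961


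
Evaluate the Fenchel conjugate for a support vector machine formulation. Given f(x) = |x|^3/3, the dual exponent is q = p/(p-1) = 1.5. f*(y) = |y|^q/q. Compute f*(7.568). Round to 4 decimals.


The conjugate exponent q satisfies 1/p + 1/q = 1.
p = 3, so q = 3/(3 - 1) = 1.5
|y|^q = 7.568^1.5 = 20.8196
f*(7.568) = 20.8196 / 1.5 = 13.8797


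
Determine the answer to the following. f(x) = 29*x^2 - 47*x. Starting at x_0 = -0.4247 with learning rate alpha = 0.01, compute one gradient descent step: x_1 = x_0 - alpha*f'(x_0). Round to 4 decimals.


We compute the gradient at x_0 and apply the update.
f'(x) = 58*x - 47
f'(-0.4247) = 58*-0.4247 - 47 = -71.6326
x_1 = -0.4247 - 0.01*-71.6326 = 0.2916


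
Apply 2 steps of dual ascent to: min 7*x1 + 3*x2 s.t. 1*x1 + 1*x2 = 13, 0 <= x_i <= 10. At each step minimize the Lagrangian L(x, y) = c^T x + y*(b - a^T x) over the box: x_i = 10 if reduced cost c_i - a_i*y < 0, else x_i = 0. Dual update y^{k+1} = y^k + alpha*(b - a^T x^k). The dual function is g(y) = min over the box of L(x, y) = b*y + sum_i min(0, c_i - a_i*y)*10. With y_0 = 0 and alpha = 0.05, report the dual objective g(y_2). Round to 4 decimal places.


Dual ascent for LP: min 7*x1 + 3*x2, 1*x1 + 1*x2 = 13, 0 <= x_i <= 10
Step 1: y^k = 0.0, reduced costs: (7.0, 3.0)
  x^k = (0.0, 0.0), subgradient = b - a^T x = 13.0
  y^{k+1} = 0.0 + 0.05*13.0 = 0.65
Step 2: y^k = 0.65, reduced costs: (6.35, 2.35)
  x^k = (0.0, 0.0), subgradient = b - a^T x = 13.0
  y^{k+1} = 0.65 + 0.05*13.0 = 1.3
Dual objective at y_2 = 1.3: reduced costs (5.7, 1.7), box minimizer x = (0.0, 0.0)
g(y_2) = b*y + (c1 - a1*y)*x1 + (c2 - a2*y)*x2 = 13*1.3 + 5.7*0.0 + 1.7*0.0 = 16.9 + 0.0 + 0.0 = 16.9


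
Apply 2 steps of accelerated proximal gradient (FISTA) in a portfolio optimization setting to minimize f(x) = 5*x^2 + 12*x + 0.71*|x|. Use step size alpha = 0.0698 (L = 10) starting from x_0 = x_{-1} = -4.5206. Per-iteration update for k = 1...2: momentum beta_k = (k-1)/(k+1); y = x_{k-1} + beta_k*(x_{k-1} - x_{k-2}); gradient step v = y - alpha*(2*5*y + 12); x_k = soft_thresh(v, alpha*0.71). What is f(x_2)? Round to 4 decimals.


FISTA on f(x) = 5*x^2 + 12*x + 0.71*|x|
L = 10, alpha = 0.0698
Iteration 1: beta = 0.0, y = -4.5206 + 0.0*(-4.5206 + 4.5206) = -4.5206
  grad(y) = -33.206, v = y - alpha*grad = -2.2028
  prox(v) = soft_thresh(-2.2028, 0.0496) = -2.1533
Iteration 2: beta = 0.3333, y = -2.1533 + 0.3333*(-2.1533 + 4.5206) = -1.3642
  grad(y) = -1.6415, v = y - alpha*grad = -1.2496
  prox(v) = soft_thresh(-1.2496, 0.0496) = -1.2
f(x_2) = 5*(-1.2)^2 + 12*(-1.2) + 0.71*|-1.2| = -6.348


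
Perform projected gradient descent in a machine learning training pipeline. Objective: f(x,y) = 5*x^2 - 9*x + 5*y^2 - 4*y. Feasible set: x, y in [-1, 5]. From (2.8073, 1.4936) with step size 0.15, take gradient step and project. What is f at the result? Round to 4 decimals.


Step 1: Compute gradient at (2.8073, 1.4936).
grad_x = 2*5*2.8073 - 9 = 19.073
grad_y = 2*5*1.4936 - 4 = 10.936
Step 2: Gradient step.
x_raw = 2.8073 - 0.15*19.073 = -0.0537
y_raw = 1.4936 - 0.15*10.936 = -0.1468
Step 3: Project onto [-1, 5].
x_proj = clip(-0.0537) = -0.0537
y_proj = clip(-0.1468) = -0.1468
Step 4: Evaluate f.
f(-0.0537, -0.1468) = 1.1922


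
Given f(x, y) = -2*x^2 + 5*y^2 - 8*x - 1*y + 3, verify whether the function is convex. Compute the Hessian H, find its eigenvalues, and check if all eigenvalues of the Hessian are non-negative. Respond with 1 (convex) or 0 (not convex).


The Hessian of f(x,y) = -2*x^2 + 5*y^2 - 8*x - 1*y + 3 is:
H = [[-4, 0], [0, 10]]
Trace = -4 + 10 = 6
Determinant = -4*10 - (0)^2 = -40
Discriminant = (6)^2 - 4*-40 = 196.0
Eigenvalues: lambda_1 = -4.0, lambda_2 = 10.0
The function is not convex.

0


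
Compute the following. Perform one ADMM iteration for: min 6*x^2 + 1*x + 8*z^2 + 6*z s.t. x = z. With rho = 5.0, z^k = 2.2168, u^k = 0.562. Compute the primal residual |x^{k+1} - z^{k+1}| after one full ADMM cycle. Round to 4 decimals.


ADMM iteration with rho = 5.0, z^k = 2.2168, u^k = 0.562
Step 1: x-update.
Minimize 6*x^2 + 1*x + (5.0/2)*(x - 2.2168 + 0.562)^2
FOC: (2*6 + 5.0)*x = -1 + 5.0*(2.2168 - 0.562)
x^{k+1} = 0.4279
Step 2: z-update.
Minimize 8*z^2 + 6*z + (5.0/2)*(0.4279 - z + 0.562)^2
FOC: (2*8 + 5.0)*z = -6 + 5.0*(0.4279 + 0.562)
z^{k+1} = -0.05
Step 3: u-update.
u^{k+1} = 0.562 + 0.4279 + 0.05 = 1.0399
Step 4: Primal residual = |0.4279 + 0.05| = 0.4779


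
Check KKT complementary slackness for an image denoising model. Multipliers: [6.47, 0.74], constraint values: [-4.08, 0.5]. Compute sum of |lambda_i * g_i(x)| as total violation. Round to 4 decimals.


KKT complementary slackness check:
lambda_1 * g_1 = 6.47 * -4.08 = -26.3976
lambda_2 * g_2 = 0.74 * 0.5 = 0.37
Total violation = 26.3976 + 0.37 = 26.7676


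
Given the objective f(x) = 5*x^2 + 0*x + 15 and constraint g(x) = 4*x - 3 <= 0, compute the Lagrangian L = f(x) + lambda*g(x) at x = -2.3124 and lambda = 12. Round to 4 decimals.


Step 1: Evaluate f(x).
f(-2.3124) = 5*(-2.3124)^2 + 0*(-2.3124) + 15 = 41.736
Step 2: Evaluate g(x).
g(-2.3124) = 4*-2.3124 - 3 = -12.2496
Step 3: Compute Lagrangian.
L = 41.736 + 12*-12.2496 = -105.2592


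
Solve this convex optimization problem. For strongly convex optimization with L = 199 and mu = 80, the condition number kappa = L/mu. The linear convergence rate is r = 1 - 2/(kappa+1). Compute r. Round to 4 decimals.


Step 1: Compute the condition number.
kappa = L/mu = 199/80 = 2.4875
Step 2: Compute the convergence rate.
r = 1 - 2/(kappa + 1) = 1 - 2*mu/(L + mu) = (L - mu)/(L + mu) = 119/279 = 0.4265


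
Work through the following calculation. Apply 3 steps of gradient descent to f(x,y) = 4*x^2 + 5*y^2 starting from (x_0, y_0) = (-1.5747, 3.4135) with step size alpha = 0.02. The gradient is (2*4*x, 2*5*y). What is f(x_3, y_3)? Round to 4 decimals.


Gradient descent on f(x,y) = 4*x^2 + 5*y^2.
Starting point: (-1.5747, 3.4135), alpha = 0.02
Step 1: grad_x = 2*4*-1.5747 = -12.5976, grad_y = 2*5*3.4135 = 34.135
  x_1 = -1.5747 - 0.02*-12.5976 = -1.3227
  y_1 = 3.4135 - 0.02*34.135 = 2.7308
Step 2: grad_x = 2*4*-1.3227 = -10.582, grad_y = 2*5*2.7308 = 27.308
  x_2 = -1.3227 - 0.02*-10.582 = -1.1111
  y_2 = 2.7308 - 0.02*27.308 = 2.1846
Step 3: grad_x = 2*4*-1.1111 = -8.8889, grad_y = 2*5*2.1846 = 21.8464
  x_3 = -1.1111 - 0.02*-8.8889 = -0.9333
  y_3 = 2.1846 - 0.02*21.8464 = 1.7477
f(-0.9333, 1.7477) = 4*(-0.9333)^2 + 5*1.7477^2 = 18.7569


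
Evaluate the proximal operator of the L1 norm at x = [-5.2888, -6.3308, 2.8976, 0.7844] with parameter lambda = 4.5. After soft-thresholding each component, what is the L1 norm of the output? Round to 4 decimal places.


Soft-thresholding with lambda = 4.5:
prox(-5.2888) = sign(-5.2888)*max(|-5.2888| - 4.5, 0) = -0.7888
prox(-6.3308) = sign(-6.3308)*max(|-6.3308| - 4.5, 0) = -1.8308
prox(2.8976) = sign(2.8976)*max(|2.8976| - 4.5, 0) = 0.0
prox(0.7844) = sign(0.7844)*max(|0.7844| - 4.5, 0) = 0.0
prox(x) = [-0.7888, -1.8308, 0.0, 0.0]
||prox(x)||_1 = 0.7888 + 1.8308 + 0.0 + 0.0 = 2.6196


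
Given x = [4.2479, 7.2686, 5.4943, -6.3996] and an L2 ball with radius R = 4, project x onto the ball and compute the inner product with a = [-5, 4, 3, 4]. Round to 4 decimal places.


Step 1: Compute ||x|| (intermediates to 6 decimals).
||x|| = sqrt(4.2479^2 + 7.2686^2 + 5.4943^2 + (-6.3996)^2) = 11.91719
Step 2: Project.
Since ||x|| > R, scale = R/||x|| = 4/11.91719 = 0.33565, proj(x) = scale * x
proj(x) = [1.425808, 2.439706, 1.844162, -2.148026]
Step 3: Dot product.
a^T * proj(x) = -5*1.425808 + 4*2.439706 + 3*1.844162 + 4*(-2.148026) = -0.4298


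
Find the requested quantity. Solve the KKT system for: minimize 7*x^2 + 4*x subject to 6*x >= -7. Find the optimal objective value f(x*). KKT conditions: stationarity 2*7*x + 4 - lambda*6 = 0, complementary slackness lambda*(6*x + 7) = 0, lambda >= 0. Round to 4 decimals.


Step 1: Try lambda = 0 (constraint inactive).
Stationarity: 2*7*x + 4 = 0
x* = -4/(2*7) = -2/7 = -0.2857 (rounded; the exact value -2/7 is used below)
Check constraint: 6*-0.2857 = -1.7142 >= -7 -- satisfied.
Step 2: Compute optimal value.
f(x*) = 7*(-2/7)^2 + 4*(-2/7) = -0.5714


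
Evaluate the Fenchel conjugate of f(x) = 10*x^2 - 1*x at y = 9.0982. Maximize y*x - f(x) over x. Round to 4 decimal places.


f*(y) = sup_x {y*x - a*x^2 - b*x} = sup_x {(y-b)*x - a*x^2}
FOC: (y - b) - 2a*x = 0 => x* = (y - b)/(2a)
x* = (9.0982 + 1)/(2*10) = 0.5049
f*(9.0982) = (y-b)^2/(4a) = (9.0982 + 1)^2/(4*10)
= 101.9736/40 = 2.5493


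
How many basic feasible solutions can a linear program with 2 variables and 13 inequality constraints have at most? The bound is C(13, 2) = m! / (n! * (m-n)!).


Each vertex corresponds to some choice of n active constraints out of m, so the number of vertices is at most C(m, n) = m! / (n!(m-n)!).
m = 13, n = 2
Numerator: 13 * 12
Denominator: 2! = 2
C(13, 2) = 78


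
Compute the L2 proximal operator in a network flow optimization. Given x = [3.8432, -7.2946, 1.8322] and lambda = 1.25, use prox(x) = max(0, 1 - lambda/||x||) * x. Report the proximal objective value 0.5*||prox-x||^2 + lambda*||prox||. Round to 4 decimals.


Step 1: Compute ||x||.
||x|| = 8.4462
Step 2: Compute scaling factor.
scale = max(0, 1 - 1.25/8.4462) = 0.852
Step 3: prox(x) = [3.2744, -6.215, 1.561]
||prox(x)|| = 7.1962
Step 4: Proximal objective.
0.5*||prox-x||^2 = 0.7813
lambda*||prox|| = 8.9953
Total = 9.7765


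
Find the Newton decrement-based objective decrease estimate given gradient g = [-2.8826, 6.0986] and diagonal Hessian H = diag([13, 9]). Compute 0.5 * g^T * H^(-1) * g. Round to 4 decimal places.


Step 1: H is diagonal, so H^(-1) * g = [-0.2217, 0.6776].
Step 2: g^T H^(-1) g = sum_i g_i^2 / H_ii
  = (-2.8826)^2/13 + (6.0986)^2/9
  = 0.6392 + 4.1325 = 4.7717
Step 3: Objective decrease = 0.5 * g^T H^(-1) g = 2.3859


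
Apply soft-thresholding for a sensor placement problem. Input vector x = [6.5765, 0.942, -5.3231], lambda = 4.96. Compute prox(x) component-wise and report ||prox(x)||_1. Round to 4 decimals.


Soft-thresholding with lambda = 4.96:
prox(6.5765) = sign(6.5765)*max(|6.5765| - 4.96, 0) = 1.6165
prox(0.942) = sign(0.942)*max(|0.942| - 4.96, 0) = 0.0
prox(-5.3231) = sign(-5.3231)*max(|-5.3231| - 4.96, 0) = -0.3631
prox(x) = [1.6165, 0.0, -0.3631]
||prox(x)||_1 = 1.6165 + 0.0 + 0.3631 = 1.9796


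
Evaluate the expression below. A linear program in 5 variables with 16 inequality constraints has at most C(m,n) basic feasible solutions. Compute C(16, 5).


Each vertex corresponds to some choice of n active constraints out of m, so the number of vertices is at most C(m, n) = m! / (n!(m-n)!).
m = 16, n = 5
Numerator: 16 * 15 * 14 * 13 * 12
Denominator: 5! = 120
C(16, 5) = 4368


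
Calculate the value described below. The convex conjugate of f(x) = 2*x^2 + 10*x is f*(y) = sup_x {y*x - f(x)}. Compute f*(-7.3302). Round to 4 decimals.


f*(y) = sup_x {y*x - a*x^2 - b*x} = sup_x {(y-b)*x - a*x^2}
FOC: (y - b) - 2a*x = 0 => x* = (y - b)/(2a)
x* = (-7.3302 - 10)/(2*2) = -4.3326
f*(-7.3302) = (y-b)^2/(4a) = (-7.3302 - 10)^2/(4*2)
= 300.3358/8 = 37.542


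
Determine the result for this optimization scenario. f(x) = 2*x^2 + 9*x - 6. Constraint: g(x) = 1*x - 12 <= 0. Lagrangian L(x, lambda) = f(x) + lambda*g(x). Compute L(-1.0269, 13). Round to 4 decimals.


Step 1: Evaluate f(x).
f(-1.0269) = 2*(-1.0269)^2 + 9*(-1.0269) - 6 = -13.1331
Step 2: Evaluate g(x).
g(-1.0269) = 1*-1.0269 - 12 = -13.0269
Step 3: Compute Lagrangian.
L = -13.1331 + 13*-13.0269 = -182.4828


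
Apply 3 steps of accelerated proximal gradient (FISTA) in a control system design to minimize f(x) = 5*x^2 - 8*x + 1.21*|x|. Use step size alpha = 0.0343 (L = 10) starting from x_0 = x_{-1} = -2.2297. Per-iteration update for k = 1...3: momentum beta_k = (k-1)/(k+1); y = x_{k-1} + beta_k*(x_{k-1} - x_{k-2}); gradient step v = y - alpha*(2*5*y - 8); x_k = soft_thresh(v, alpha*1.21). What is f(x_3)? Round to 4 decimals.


FISTA on f(x) = 5*x^2 - 8*x + 1.21*|x|
L = 10, alpha = 0.0343
Iteration 1: beta = 0.0, y = -2.2297 + 0.0*(-2.2297 + 2.2297) = -2.2297
  grad(y) = -30.297, v = y - alpha*grad = -1.1905
  prox(v) = soft_thresh(-1.1905, 0.0415) = -1.149
Iteration 2: beta = 0.3333, y = -1.149 + 0.3333*(-1.149 + 2.2297) = -0.7888
  grad(y) = -15.8878, v = y - alpha*grad = -0.2438
  prox(v) = soft_thresh(-0.2438, 0.0415) = -0.2023
Iteration 3: beta = 0.5, y = -0.2023 + 0.5*(-0.2023 + 1.149) = 0.271
  grad(y) = -5.2898, v = y - alpha*grad = 0.4525
  prox(v) = soft_thresh(0.4525, 0.0415) = 0.411
f(x_3) = 5*0.411^2 - 8*0.411 + 1.21*|0.411| = -1.946


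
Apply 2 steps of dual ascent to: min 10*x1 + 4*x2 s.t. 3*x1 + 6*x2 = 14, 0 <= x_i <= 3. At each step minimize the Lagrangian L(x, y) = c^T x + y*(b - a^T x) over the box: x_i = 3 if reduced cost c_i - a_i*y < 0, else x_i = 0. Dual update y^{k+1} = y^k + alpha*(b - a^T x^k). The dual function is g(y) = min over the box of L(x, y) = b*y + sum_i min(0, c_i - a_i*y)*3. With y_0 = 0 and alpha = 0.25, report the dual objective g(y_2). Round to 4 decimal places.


Dual ascent for LP: min 10*x1 + 4*x2, 3*x1 + 6*x2 = 14, 0 <= x_i <= 3
Step 1: y^k = 0.0, reduced costs: (10.0, 4.0)
  x^k = (0.0, 0.0), subgradient = b - a^T x = 14.0
  y^{k+1} = 0.0 + 0.25*14.0 = 3.5
Step 2: y^k = 3.5, reduced costs: (-0.5, -17.0)
  x^k = (3.0, 3.0), subgradient = b - a^T x = -13.0
  y^{k+1} = 3.5 + 0.25*-13.0 = 0.25
Dual objective at y_2 = 0.25: reduced costs (9.25, 2.5), box minimizer x = (0.0, 0.0)
g(y_2) = b*y + (c1 - a1*y)*x1 + (c2 - a2*y)*x2 = 14*0.25 + 9.25*0.0 + 2.5*0.0 = 3.5 + 0.0 + 0.0 = 3.5


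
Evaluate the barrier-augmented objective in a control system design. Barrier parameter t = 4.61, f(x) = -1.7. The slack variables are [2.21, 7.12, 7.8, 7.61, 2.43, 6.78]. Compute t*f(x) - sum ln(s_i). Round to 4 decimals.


Step 1: Compute log-barrier.
ln values: [0.793, 1.9629, 2.0541, 2.0295, 0.8879, 1.914]
phi = -(0.793 + 1.9629 + 2.0541 + 2.0295 + 0.8879 + 1.914) = -9.6414
Step 2: Compute augmented objective.
t*f(x) = 4.61*-1.7 = -7.837
Total = -7.837 - 9.6414 = -17.4784


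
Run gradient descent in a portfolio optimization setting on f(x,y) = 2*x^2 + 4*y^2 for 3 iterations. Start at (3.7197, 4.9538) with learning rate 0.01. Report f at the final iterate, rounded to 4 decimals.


Gradient descent on f(x,y) = 2*x^2 + 4*y^2.
Starting point: (3.7197, 4.9538), alpha = 0.01
Step 1: grad_x = 2*2*3.7197 = 14.8788, grad_y = 2*4*4.9538 = 39.6304
  x_1 = 3.7197 - 0.01*14.8788 = 3.5709
  y_1 = 4.9538 - 0.01*39.6304 = 4.5575
Step 2: grad_x = 2*2*3.5709 = 14.2836, grad_y = 2*4*4.5575 = 36.46
  x_2 = 3.5709 - 0.01*14.2836 = 3.4281
  y_2 = 4.5575 - 0.01*36.46 = 4.1929
Step 3: grad_x = 2*2*3.4281 = 13.7123, grad_y = 2*4*4.1929 = 33.5432
  x_3 = 3.4281 - 0.01*13.7123 = 3.291
  y_3 = 4.1929 - 0.01*33.5432 = 3.8575
f(3.291, 3.8575) = 2*3.291^2 + 4*3.8575^2 = 81.1809


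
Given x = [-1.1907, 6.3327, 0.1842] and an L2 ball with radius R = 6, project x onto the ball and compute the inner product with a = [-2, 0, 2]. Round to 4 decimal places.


Step 1: Compute ||x|| (intermediates to 6 decimals).
||x|| = sqrt((-1.1907)^2 + 6.3327^2 + 0.1842^2) = 6.4463
Step 2: Project.
Since ||x|| > R, scale = R/||x|| = 6/6.4463 = 0.930766, proj(x) = scale * x
proj(x) = [-1.108263, 5.894262, 0.171447]
Step 3: Dot product.
a^T * proj(x) = -2*(-1.108263) + 0*5.894262 + 2*0.171447 = 2.5594


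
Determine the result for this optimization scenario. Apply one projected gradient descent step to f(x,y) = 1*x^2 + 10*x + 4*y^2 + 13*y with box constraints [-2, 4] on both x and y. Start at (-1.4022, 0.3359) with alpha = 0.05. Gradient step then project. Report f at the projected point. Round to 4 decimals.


Step 1: Compute gradient at (-1.4022, 0.3359).
grad_x = 2*1*-1.4022 + 10 = 7.1956
grad_y = 2*4*0.3359 + 13 = 15.6872
Step 2: Gradient step.
x_raw = -1.4022 - 0.05*7.1956 = -1.762
y_raw = 0.3359 - 0.05*15.6872 = -0.4485
Step 3: Project onto [-2, 4].
x_proj = clip(-1.762) = -1.762
y_proj = clip(-0.4485) = -0.4485
Step 4: Evaluate f.
f(-1.762, -0.4485) = -19.5407


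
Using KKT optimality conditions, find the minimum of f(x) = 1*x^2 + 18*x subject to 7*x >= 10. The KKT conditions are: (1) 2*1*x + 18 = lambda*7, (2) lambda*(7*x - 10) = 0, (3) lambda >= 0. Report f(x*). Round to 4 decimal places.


Step 1: Try lambda = 0 (constraint inactive).
x_unc = -18/(2*1) = -9.0
Check: 7*-9.0 = -63.0 < 10 -- violated!
Step 2: Constraint must be active: 7*x = 10
x* = 10/7 = 1.4286 (rounded; the exact value 10/7 is used below)
lambda = (2*1*(10/7) + 18)/7 = 2.9796
Step 3: Compute optimal value.
f(x*) = 1*(10/7)^2 + 18*(10/7) = 27.7551


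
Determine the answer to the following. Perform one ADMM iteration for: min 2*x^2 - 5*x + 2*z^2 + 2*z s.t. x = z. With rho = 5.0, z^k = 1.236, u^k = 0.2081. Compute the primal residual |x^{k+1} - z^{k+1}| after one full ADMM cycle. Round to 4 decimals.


ADMM iteration with rho = 5.0, z^k = 1.236, u^k = 0.2081
Step 1: x-update.
Minimize 2*x^2 - 5*x + (5.0/2)*(x - 1.236 + 0.2081)^2
FOC: (2*2 + 5.0)*x = 5 + 5.0*(1.236 - 0.2081)
x^{k+1} = 1.1266
Step 2: z-update.
Minimize 2*z^2 + 2*z + (5.0/2)*(1.1266 - z + 0.2081)^2
FOC: (2*2 + 5.0)*z = -2 + 5.0*(1.1266 + 0.2081)
z^{k+1} = 0.5193
Step 3: u-update.
u^{k+1} = 0.2081 + 1.1266 - 0.5193 = 0.8154
Step 4: Primal residual = |1.1266 - 0.5193| = 0.6073


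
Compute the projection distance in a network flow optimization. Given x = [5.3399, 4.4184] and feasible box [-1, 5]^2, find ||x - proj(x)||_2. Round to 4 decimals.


Project each component onto [-1, 5].
clip(5.3399) = 5.0, clip(4.4184) = 4.4184
Projection = [5.0, 4.4184]
Squared diffs: [0.1155, 0.0]
Distance = sqrt(0.1155) = 0.3399


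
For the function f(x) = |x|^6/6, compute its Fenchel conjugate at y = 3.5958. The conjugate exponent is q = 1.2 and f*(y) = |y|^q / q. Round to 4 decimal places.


The conjugate exponent q satisfies 1/p + 1/q = 1.
p = 6, so q = 6/(6 - 1) = 1.2
|y|^q = 3.5958^1.2 = 4.6447
f*(3.5958) = 4.6447 / 1.2 = 3.8706


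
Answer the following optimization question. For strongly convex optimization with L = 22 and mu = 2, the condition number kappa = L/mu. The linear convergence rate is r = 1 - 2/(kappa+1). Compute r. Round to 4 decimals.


Step 1: Compute the condition number.
kappa = L/mu = 22/2 = 11.0
Step 2: Compute the convergence rate.
r = 1 - 2/(kappa + 1) = 1 - 2*mu/(L + mu) = (L - mu)/(L + mu) = 20/24 = 0.8333


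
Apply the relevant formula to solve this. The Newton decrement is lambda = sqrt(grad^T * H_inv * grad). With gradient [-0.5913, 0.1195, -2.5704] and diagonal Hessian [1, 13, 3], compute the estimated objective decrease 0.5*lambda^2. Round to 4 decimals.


Step 1: H is diagonal, so H^(-1) * g = [-0.5913, 0.0092, -0.8568].
Step 2: g^T H^(-1) g = sum_i g_i^2 / H_ii
  = (-0.5913)^2/1 + (0.1195)^2/13 + (-2.5704)^2/3
  = 0.3496 + 0.0011 + 2.2023 = 2.5531
Step 3: Objective decrease = 0.5 * g^T H^(-1) g = 1.2765


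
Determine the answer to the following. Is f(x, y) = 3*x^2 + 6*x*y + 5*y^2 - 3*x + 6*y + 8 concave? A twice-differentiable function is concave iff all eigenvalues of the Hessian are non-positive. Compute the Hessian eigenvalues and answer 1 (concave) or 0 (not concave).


The Hessian of f(x,y) = 3*x^2 + 6*x*y + 5*y^2 - 3*x + 6*y + 8 is:
H = [[6, 6], [6, 10]]
Trace = 6 + 10 = 16
Determinant = 6*10 - (6)^2 = 24
Discriminant = (16)^2 - 4*24 = 160.0
Eigenvalues: lambda_1 = 1.6754, lambda_2 = 14.3246
The function is not concave.

0


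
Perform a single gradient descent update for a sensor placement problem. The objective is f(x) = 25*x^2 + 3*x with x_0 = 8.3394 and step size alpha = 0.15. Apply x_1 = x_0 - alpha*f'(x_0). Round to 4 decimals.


We compute the gradient at x_0 and apply the update.
f'(x) = 50*x + 3
f'(8.3394) = 50*8.3394 + 3 = 419.97
x_1 = 8.3394 - 0.15*419.97 = -54.6561


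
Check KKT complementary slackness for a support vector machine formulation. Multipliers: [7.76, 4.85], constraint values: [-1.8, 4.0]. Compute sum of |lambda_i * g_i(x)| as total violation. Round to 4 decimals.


KKT complementary slackness check:
lambda_1 * g_1 = 7.76 * -1.8 = -13.968
lambda_2 * g_2 = 4.85 * 4.0 = 19.4
Total violation = 13.968 + 19.4 = 33.368


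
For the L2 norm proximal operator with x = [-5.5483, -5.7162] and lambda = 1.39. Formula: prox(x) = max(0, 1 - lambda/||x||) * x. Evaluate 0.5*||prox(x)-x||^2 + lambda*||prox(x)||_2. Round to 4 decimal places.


Step 1: Compute ||x||.
||x|| = 7.9661
Step 2: Compute scaling factor.
scale = max(0, 1 - 1.39/7.9661) = 0.8255
Step 3: prox(x) = [-4.5802, -4.7188]
||prox(x)|| = 6.5761
Step 4: Proximal objective.
0.5*||prox-x||^2 = 0.9661
lambda*||prox|| = 9.1408
Total = 10.1068


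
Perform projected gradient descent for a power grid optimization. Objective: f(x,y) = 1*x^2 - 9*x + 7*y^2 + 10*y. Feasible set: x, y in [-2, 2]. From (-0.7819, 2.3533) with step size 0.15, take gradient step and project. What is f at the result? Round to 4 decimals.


Step 1: Compute gradient at (-0.7819, 2.3533).
grad_x = 2*1*-0.7819 - 9 = -10.5638
grad_y = 2*7*2.3533 + 10 = 42.9462
Step 2: Gradient step.
x_raw = -0.7819 - 0.15*-10.5638 = 0.8027
y_raw = 2.3533 - 0.15*42.9462 = -4.0886
Step 3: Project onto [-2, 2].
x_proj = clip(0.8027) = 0.8027
y_proj = clip(-4.0886) = -2.0
Step 4: Evaluate f.
f(0.8027, -2.0) = 1.4202


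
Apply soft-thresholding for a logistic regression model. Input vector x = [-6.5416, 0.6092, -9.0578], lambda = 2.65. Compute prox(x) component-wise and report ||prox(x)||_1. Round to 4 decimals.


Soft-thresholding with lambda = 2.65:
prox(-6.5416) = sign(-6.5416)*max(|-6.5416| - 2.65, 0) = -3.8916
prox(0.6092) = sign(0.6092)*max(|0.6092| - 2.65, 0) = 0.0
prox(-9.0578) = sign(-9.0578)*max(|-9.0578| - 2.65, 0) = -6.4078
prox(x) = [-3.8916, 0.0, -6.4078]
||prox(x)||_1 = 3.8916 + 0.0 + 6.4078 = 10.2994


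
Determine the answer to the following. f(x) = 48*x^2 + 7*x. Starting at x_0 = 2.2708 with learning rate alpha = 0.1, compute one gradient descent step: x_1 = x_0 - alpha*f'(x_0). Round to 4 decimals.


We compute the gradient at x_0 and apply the update.
f'(x) = 96*x + 7
f'(2.2708) = 96*2.2708 + 7 = 224.9968
x_1 = 2.2708 - 0.1*224.9968 = -20.2289


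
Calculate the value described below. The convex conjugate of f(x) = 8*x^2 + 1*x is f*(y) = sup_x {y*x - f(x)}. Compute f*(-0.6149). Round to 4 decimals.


f*(y) = sup_x {y*x - a*x^2 - b*x} = sup_x {(y-b)*x - a*x^2}
FOC: (y - b) - 2a*x = 0 => x* = (y - b)/(2a)
x* = (-0.6149 - 1)/(2*8) = -0.1009
f*(-0.6149) = (y-b)^2/(4a) = (-0.6149 - 1)^2/(4*8)
= 2.6079/32 = 0.0815


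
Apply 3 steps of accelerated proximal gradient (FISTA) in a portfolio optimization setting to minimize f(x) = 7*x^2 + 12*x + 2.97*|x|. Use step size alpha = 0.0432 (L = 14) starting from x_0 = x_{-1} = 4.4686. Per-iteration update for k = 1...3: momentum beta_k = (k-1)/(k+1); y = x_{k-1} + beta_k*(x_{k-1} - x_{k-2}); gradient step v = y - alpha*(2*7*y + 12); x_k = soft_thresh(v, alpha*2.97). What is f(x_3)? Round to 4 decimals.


FISTA on f(x) = 7*x^2 + 12*x + 2.97*|x|
L = 14, alpha = 0.0432
Iteration 1: beta = 0.0, y = 4.4686 + 0.0*(4.4686 - 4.4686) = 4.4686
  grad(y) = 74.5604, v = y - alpha*grad = 1.2476
  prox(v) = soft_thresh(1.2476, 0.1283) = 1.1193
Iteration 2: beta = 0.3333, y = 1.1193 + 0.3333*(1.1193 - 4.4686) = 0.0028
  grad(y) = 12.0399, v = y - alpha*grad = -0.5173
  prox(v) = soft_thresh(-0.5173, 0.1283) = -0.389
Iteration 3: beta = 0.5, y = -0.389 + 0.5*(-0.389 - 1.1193) = -1.1431
  grad(y) = -4.0034, v = y - alpha*grad = -0.9702
  prox(v) = soft_thresh(-0.9702, 0.1283) = -0.8418
f(x_3) = 7*(-0.8418)^2 + 12*(-0.8418) + 2.97*|-0.8418| = -2.6409


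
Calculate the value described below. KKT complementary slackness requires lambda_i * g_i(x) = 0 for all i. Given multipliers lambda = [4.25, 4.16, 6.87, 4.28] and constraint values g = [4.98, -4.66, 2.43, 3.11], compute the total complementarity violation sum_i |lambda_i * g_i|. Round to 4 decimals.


KKT complementary slackness check:
lambda_1 * g_1 = 4.25 * 4.98 = 21.165
lambda_2 * g_2 = 4.16 * -4.66 = -19.3856
lambda_3 * g_3 = 6.87 * 2.43 = 16.6941
lambda_4 * g_4 = 4.28 * 3.11 = 13.3108
Total violation = 21.165 + 19.3856 + 16.6941 + 13.3108 = 70.5555


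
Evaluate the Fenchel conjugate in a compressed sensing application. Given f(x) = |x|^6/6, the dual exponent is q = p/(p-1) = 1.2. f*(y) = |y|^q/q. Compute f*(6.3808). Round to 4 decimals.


The conjugate exponent q satisfies 1/p + 1/q = 1.
p = 6, so q = 6/(6 - 1) = 1.2
|y|^q = 6.3808^1.2 = 9.2438
f*(6.3808) = 9.2438 / 1.2 = 7.7032


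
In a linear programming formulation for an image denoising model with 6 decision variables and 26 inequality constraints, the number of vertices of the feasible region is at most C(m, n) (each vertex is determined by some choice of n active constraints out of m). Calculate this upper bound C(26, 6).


Each vertex corresponds to some choice of n active constraints out of m, so the number of vertices is at most C(m, n) = m! / (n!(m-n)!).
m = 26, n = 6
Numerator: 26 * 25 * 24 * 23 * 22 * 21
Denominator: 6! = 720
C(26, 6) = 230230


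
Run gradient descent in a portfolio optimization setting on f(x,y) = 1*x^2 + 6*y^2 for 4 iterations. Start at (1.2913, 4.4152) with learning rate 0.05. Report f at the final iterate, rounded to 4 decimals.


Gradient descent on f(x,y) = 1*x^2 + 6*y^2.
Starting point: (1.2913, 4.4152), alpha = 0.05
Step 1: grad_x = 2*1*1.2913 = 2.5826, grad_y = 2*6*4.4152 = 52.9824
  x_1 = 1.2913 - 0.05*2.5826 = 1.1622
  y_1 = 4.4152 - 0.05*52.9824 = 1.7661
Step 2: grad_x = 2*1*1.1622 = 2.3243, grad_y = 2*6*1.7661 = 21.193
  x_2 = 1.1622 - 0.05*2.3243 = 1.046
  y_2 = 1.7661 - 0.05*21.193 = 0.7064
Step 3: grad_x = 2*1*1.046 = 2.0919, grad_y = 2*6*0.7064 = 8.4772
  x_3 = 1.046 - 0.05*2.0919 = 0.9414
  y_3 = 0.7064 - 0.05*8.4772 = 0.2826
Step 4: grad_x = 2*1*0.9414 = 1.8827, grad_y = 2*6*0.2826 = 3.3909
  x_4 = 0.9414 - 0.05*1.8827 = 0.8472
  y_4 = 0.2826 - 0.05*3.3909 = 0.113
f(0.8472, 0.113) = 1*0.8472^2 + 6*0.113^2 = 0.7944


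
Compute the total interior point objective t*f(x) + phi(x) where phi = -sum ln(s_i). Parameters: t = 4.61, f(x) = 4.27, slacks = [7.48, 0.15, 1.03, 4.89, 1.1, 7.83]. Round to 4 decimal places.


Step 1: Compute log-barrier.
ln values: [2.0122, -1.8971, 0.0296, 1.5872, 0.0953, 2.058]
phi = -(2.0122 - 1.8971 + 0.0296 + 1.5872 + 0.0953 + 2.058) = -3.8851
Step 2: Compute augmented objective.
t*f(x) = 4.61*4.27 = 19.6847
Total = 19.6847 - 3.8851 = 15.7996


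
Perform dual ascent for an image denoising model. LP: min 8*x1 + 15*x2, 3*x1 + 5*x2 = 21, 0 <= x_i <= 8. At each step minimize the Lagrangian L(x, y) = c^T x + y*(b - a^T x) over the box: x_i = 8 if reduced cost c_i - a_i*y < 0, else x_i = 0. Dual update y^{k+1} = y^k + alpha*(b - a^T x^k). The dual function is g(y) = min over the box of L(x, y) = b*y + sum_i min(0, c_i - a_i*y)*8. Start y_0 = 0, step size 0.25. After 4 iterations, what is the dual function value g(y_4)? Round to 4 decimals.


Dual ascent for LP: min 8*x1 + 15*x2, 3*x1 + 5*x2 = 21, 0 <= x_i <= 8
Step 1: y^k = 0.0, reduced costs: (8.0, 15.0)
  x^k = (0.0, 0.0), subgradient = b - a^T x = 21.0
  y^{k+1} = 0.0 + 0.25*21.0 = 5.25
Step 2: y^k = 5.25, reduced costs: (-7.75, -11.25)
  x^k = (8.0, 8.0), subgradient = b - a^T x = -43.0
  y^{k+1} = 5.25 + 0.25*-43.0 = -5.5
Step 3: y^k = -5.5, reduced costs: (24.5, 42.5)
  x^k = (0.0, 0.0), subgradient = b - a^T x = 21.0
  y^{k+1} = -5.5 + 0.25*21.0 = -0.25
Step 4: y^k = -0.25, reduced costs: (8.75, 16.25)
  x^k = (0.0, 0.0), subgradient = b - a^T x = 21.0
  y^{k+1} = -0.25 + 0.25*21.0 = 5.0
Dual objective at y_4 = 5.0: reduced costs (-7.0, -10.0), box minimizer x = (8.0, 8.0)
g(y_4) = b*y + (c1 - a1*y)*x1 + (c2 - a2*y)*x2 = 21*5.0 + (-7.0)*8.0 + (-10.0)*8.0 = 105.0 - 56.0 - 80.0 = -31.0
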